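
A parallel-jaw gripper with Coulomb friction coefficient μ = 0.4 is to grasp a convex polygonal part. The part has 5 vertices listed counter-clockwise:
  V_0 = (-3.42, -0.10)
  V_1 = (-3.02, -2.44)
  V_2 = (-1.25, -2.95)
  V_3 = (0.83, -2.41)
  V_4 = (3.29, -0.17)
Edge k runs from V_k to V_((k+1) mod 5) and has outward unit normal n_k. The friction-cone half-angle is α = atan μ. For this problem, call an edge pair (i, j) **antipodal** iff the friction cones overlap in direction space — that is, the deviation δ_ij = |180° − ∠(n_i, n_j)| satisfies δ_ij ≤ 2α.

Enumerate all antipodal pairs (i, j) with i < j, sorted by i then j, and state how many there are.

count = 3; pairs: (1,4), (2,4), (3,4)

α = atan 0.4 = 21.80°;  2α = 43.60°
n_0 = (-0.9857, -0.1685)
n_1 = (-0.2769, -0.9609)
n_2 = (+0.2513, -0.9679)
n_3 = (+0.6733, -0.7394)
n_4 = (+0.0104, +0.9999)
  (0,1): δ = 115.77°  ·
  (0,2): δ = 85.15°  ·
  (0,3): δ = 57.38°  ·
  (0,4): δ = 79.70°  ·
  (1,2): δ = 149.37°  ·
  (1,3): δ = 121.61°  ·
  (1,4): δ = 15.48°  ✓
  (2,3): δ = 152.23°  ·
  (2,4): δ = 15.15°  ✓
  (3,4): δ = 42.92°  ✓
antipodal pairs: 3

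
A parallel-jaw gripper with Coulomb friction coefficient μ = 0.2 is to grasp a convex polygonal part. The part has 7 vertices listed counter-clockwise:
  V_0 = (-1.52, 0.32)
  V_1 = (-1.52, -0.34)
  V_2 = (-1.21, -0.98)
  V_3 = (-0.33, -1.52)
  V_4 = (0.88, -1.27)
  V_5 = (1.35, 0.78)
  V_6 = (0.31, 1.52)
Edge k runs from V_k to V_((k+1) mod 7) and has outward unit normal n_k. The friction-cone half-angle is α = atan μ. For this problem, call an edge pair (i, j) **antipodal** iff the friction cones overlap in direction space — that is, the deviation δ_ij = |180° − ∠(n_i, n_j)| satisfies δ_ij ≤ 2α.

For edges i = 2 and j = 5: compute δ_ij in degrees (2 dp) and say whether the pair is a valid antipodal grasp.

α = atan 0.2 = 11.31°;  2α = 22.62°
edge 2: e_2 = (+0.88, -0.54);  n_2 = (-0.5230, -0.8523)
edge 5: e_5 = (-1.04, +0.74);  n_5 = (+0.5798, +0.8148)
∠(n_2, n_5) = 176.10°
δ = |180° − 176.10°| = 3.90°
3.90° ≤ 2α = 22.62°  →  valid

δ = 3.90°, valid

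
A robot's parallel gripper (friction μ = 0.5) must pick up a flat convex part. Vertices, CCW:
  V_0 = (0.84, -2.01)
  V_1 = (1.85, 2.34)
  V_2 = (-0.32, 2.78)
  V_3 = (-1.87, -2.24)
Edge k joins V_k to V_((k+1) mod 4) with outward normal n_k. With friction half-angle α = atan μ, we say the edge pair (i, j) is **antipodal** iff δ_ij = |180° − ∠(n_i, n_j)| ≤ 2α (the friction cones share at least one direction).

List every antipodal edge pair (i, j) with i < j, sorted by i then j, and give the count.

count = 2; pairs: (0,2), (1,3)

α = atan 0.5 = 26.57°;  2α = 53.13°
n_0 = (+0.9741, -0.2262)
n_1 = (+0.1987, +0.9801)
n_2 = (-0.9555, +0.2950)
n_3 = (+0.0846, -0.9964)
  (0,1): δ = 88.39°  ·
  (0,2): δ = 4.09°  ✓
  (0,3): δ = 107.92°  ·
  (1,2): δ = 95.70°  ·
  (1,3): δ = 16.31°  ✓
  (2,3): δ = 67.99°  ·
antipodal pairs: 2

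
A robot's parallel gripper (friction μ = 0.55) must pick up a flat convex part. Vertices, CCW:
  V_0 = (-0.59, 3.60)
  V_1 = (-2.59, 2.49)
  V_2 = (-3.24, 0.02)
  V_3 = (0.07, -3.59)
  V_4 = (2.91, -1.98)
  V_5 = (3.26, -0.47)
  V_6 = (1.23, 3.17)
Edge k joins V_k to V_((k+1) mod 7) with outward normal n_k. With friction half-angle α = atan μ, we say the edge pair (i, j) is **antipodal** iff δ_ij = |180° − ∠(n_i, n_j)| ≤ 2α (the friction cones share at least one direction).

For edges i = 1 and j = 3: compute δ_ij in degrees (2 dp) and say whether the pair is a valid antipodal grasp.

δ = 45.71°, valid

α = atan 0.55 = 28.81°;  2α = 57.62°
edge 1: e_1 = (-0.65, -2.47);  n_1 = (-0.9671, +0.2545)
edge 3: e_3 = (+2.84, +1.61);  n_3 = (+0.4932, -0.8699)
∠(n_1, n_3) = 134.29°
δ = |180° − 134.29°| = 45.71°
45.71° ≤ 2α = 57.62°  →  valid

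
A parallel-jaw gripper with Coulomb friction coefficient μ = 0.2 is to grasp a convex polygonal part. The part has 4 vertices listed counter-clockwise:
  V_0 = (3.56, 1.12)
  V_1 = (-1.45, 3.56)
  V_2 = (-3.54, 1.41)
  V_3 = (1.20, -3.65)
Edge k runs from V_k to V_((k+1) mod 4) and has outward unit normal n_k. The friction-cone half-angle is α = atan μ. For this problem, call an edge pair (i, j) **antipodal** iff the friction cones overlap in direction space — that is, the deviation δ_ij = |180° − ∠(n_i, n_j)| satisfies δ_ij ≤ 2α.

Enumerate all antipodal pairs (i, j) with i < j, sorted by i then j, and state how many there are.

count = 2; pairs: (0,2), (1,3)

α = atan 0.2 = 11.31°;  2α = 22.62°
n_0 = (+0.4379, +0.8990)
n_1 = (-0.7170, +0.6970)
n_2 = (-0.7298, -0.6837)
n_3 = (+0.8963, -0.4435)
  (0,1): δ = 108.22°  ·
  (0,2): δ = 20.90°  ✓
  (0,3): δ = 89.64°  ·
  (1,2): δ = 92.68°  ·
  (1,3): δ = 17.86°  ✓
  (2,3): δ = 69.45°  ·
antipodal pairs: 2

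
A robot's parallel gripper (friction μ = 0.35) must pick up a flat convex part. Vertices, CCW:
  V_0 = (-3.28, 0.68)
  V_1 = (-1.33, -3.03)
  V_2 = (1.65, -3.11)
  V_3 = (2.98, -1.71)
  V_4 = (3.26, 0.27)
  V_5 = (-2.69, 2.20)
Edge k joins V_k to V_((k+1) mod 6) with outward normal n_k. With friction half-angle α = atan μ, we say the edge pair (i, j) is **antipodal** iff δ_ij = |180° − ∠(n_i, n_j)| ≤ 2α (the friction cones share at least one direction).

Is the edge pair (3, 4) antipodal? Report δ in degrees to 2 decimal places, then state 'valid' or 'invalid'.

α = atan 0.35 = 19.29°;  2α = 38.58°
edge 3: e_3 = (+0.28, +1.98);  n_3 = (+0.9901, -0.1400)
edge 4: e_4 = (-5.95, +1.93);  n_4 = (+0.3085, +0.9512)
∠(n_3, n_4) = 80.08°
δ = |180° − 80.08°| = 99.92°
99.92° > 2α = 38.58°  →  invalid

δ = 99.92°, invalid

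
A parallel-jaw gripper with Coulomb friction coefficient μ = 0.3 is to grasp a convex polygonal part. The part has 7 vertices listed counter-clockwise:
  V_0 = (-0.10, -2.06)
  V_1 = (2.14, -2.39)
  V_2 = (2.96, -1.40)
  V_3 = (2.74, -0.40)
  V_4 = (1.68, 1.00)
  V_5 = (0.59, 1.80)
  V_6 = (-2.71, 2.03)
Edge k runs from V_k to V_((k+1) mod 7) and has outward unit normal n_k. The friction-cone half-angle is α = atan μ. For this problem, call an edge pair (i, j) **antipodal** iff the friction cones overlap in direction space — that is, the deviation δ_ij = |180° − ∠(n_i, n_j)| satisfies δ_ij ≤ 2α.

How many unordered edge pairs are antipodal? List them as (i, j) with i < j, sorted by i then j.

α = atan 0.3 = 16.70°;  2α = 33.40°
n_0 = (-0.1457, -0.9893)
n_1 = (+0.7701, -0.6379)
n_2 = (+0.9766, +0.2149)
n_3 = (+0.7973, +0.6036)
n_4 = (+0.5917, +0.8062)
n_5 = (+0.0695, +0.9976)
n_6 = (-0.8430, -0.5379)
  (0,1): δ = 121.25°  ·
  (0,2): δ = 69.21°  ·
  (0,3): δ = 44.49°  ·
  (0,4): δ = 27.90°  ✓
  (0,5): δ = 4.39°  ✓
  (0,6): δ = 130.92°  ·
  (1,2): δ = 127.96°  ·
  (1,3): δ = 103.23°  ·
  (1,4): δ = 86.64°  ·
  (1,5): δ = 54.35°  ·
  (1,6): δ = 72.18°  ·
  (2,3): δ = 155.28°  ·
  (2,4): δ = 138.68°  ·
  (2,5): δ = 106.39°  ·
  (2,6): δ = 20.14°  ✓
  (3,4): δ = 163.41°  ·
  (3,5): δ = 131.12°  ·
  (3,6): δ = 4.59°  ✓
  (4,5): δ = 147.71°  ·
  (4,6): δ = 21.18°  ✓
  (5,6): δ = 53.47°  ·
antipodal pairs: 5

count = 5; pairs: (0,4), (0,5), (2,6), (3,6), (4,6)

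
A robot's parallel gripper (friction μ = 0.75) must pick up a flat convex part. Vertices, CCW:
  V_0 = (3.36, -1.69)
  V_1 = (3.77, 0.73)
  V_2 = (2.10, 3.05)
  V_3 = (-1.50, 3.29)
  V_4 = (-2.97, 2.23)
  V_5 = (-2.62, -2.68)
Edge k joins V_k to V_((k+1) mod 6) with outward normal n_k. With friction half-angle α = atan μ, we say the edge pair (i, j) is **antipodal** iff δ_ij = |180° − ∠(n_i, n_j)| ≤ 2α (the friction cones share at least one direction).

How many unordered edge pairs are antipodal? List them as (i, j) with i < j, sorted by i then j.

count = 6; pairs: (0,3), (0,4), (1,4), (1,5), (2,5), (3,5)

α = atan 0.75 = 36.87°;  2α = 73.74°
n_0 = (+0.9859, -0.1670)
n_1 = (+0.8116, +0.5842)
n_2 = (+0.0665, +0.9978)
n_3 = (-0.5849, +0.8111)
n_4 = (-0.9975, -0.0711)
n_5 = (+0.1633, -0.9866)
  (0,1): δ = 134.64°  ·
  (0,2): δ = 84.20°  ·
  (0,3): δ = 44.59°  ✓
  (0,4): δ = 13.69°  ✓
  (0,5): δ = 109.02°  ·
  (1,2): δ = 129.56°  ·
  (1,3): δ = 89.95°  ·
  (1,4): δ = 31.67°  ✓
  (1,5): δ = 63.65°  ✓
  (2,3): δ = 140.39°  ·
  (2,4): δ = 82.11°  ·
  (2,5): δ = 13.21°  ✓
  (3,4): δ = 121.72°  ·
  (3,5): δ = 26.39°  ✓
  (4,5): δ = 84.68°  ·
antipodal pairs: 6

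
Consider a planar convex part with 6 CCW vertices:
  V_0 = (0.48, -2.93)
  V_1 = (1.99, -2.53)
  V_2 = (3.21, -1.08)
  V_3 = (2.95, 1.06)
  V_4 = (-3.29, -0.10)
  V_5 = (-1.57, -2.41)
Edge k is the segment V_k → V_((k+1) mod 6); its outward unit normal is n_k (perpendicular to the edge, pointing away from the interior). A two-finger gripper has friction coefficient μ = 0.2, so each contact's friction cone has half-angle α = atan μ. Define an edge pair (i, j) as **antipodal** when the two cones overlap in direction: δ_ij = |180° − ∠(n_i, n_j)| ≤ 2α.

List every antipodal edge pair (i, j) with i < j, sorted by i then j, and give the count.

α = atan 0.2 = 11.31°;  2α = 22.62°
n_0 = (+0.2561, -0.9667)
n_1 = (+0.7652, -0.6438)
n_2 = (+0.9927, +0.1206)
n_3 = (-0.1828, +0.9832)
n_4 = (-0.8021, -0.5972)
n_5 = (-0.2459, -0.9693)
  (0,1): δ = 144.91°  ·
  (0,2): δ = 97.91°  ·
  (0,3): δ = 4.31°  ✓
  (0,4): δ = 111.83°  ·
  (0,5): δ = 150.93°  ·
  (1,2): δ = 133.00°  ·
  (1,3): δ = 39.39°  ·
  (1,4): δ = 76.75°  ·
  (1,5): δ = 115.84°  ·
  (2,3): δ = 86.40°  ·
  (2,4): δ = 29.74°  ·
  (2,5): δ = 68.84°  ·
  (3,4): δ = 63.86°  ·
  (3,5): δ = 24.76°  ·
  (4,5): δ = 140.90°  ·
antipodal pairs: 1

count = 1; pairs: (0,3)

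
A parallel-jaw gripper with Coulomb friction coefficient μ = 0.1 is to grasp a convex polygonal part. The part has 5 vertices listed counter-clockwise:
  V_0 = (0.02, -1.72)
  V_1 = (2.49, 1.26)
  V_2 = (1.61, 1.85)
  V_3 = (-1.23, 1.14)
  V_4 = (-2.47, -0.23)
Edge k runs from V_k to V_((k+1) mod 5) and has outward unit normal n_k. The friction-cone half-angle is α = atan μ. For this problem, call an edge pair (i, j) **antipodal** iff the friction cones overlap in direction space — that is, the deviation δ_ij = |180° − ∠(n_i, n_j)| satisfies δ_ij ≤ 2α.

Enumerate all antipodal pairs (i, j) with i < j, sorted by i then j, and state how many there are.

count = 2; pairs: (0,3), (1,4)

α = atan 0.1 = 5.71°;  2α = 11.42°
n_0 = (+0.7699, -0.6381)
n_1 = (+0.5569, +0.8306)
n_2 = (-0.2425, +0.9701)
n_3 = (-0.7414, +0.6711)
n_4 = (-0.5135, -0.8581)
  (0,1): δ = 84.19°  ·
  (0,2): δ = 36.31°  ·
  (0,3): δ = 2.49°  ✓
  (0,4): δ = 98.76°  ·
  (1,2): δ = 132.12°  ·
  (1,3): δ = 98.31°  ·
  (1,4): δ = 2.94°  ✓
  (2,3): δ = 146.18°  ·
  (2,4): δ = 44.93°  ·
  (3,4): δ = 78.75°  ·
antipodal pairs: 2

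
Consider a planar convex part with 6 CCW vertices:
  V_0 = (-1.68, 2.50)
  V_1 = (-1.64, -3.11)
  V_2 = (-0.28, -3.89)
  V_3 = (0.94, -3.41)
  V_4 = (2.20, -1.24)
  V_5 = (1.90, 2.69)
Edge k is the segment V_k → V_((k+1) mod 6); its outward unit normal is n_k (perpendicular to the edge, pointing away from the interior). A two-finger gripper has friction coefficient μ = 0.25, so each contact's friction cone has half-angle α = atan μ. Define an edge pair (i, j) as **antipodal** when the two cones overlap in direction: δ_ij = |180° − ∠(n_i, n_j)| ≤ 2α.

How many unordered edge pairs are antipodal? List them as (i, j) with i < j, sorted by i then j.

α = atan 0.25 = 14.04°;  2α = 28.07°
n_0 = (-1.0000, -0.0071)
n_1 = (-0.4975, -0.8675)
n_2 = (+0.3661, -0.9306)
n_3 = (+0.8648, -0.5021)
n_4 = (+0.9971, +0.0761)
n_5 = (-0.0530, +0.9986)
  (0,1): δ = 120.24°  ·
  (0,2): δ = 68.93°  ·
  (0,3): δ = 30.55°  ·
  (0,4): δ = 3.96°  ✓
  (0,5): δ = 92.63°  ·
  (1,2): δ = 128.69°  ·
  (1,3): δ = 90.31°  ·
  (1,4): δ = 55.80°  ·
  (1,5): δ = 32.87°  ·
  (2,3): δ = 141.62°  ·
  (2,4): δ = 107.11°  ·
  (2,5): δ = 18.44°  ✓
  (3,4): δ = 145.49°  ·
  (3,5): δ = 56.82°  ·
  (4,5): δ = 91.33°  ·
antipodal pairs: 2

count = 2; pairs: (0,4), (2,5)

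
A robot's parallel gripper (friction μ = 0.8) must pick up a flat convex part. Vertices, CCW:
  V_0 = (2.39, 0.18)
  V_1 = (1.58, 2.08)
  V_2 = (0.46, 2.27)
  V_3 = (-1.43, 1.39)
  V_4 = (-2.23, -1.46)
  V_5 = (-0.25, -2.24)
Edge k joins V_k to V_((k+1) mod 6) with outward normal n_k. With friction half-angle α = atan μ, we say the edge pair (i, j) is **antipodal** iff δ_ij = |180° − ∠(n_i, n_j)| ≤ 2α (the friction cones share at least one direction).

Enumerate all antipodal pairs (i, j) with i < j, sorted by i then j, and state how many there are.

α = atan 0.8 = 38.66°;  2α = 77.32°
n_0 = (+0.9199, +0.3922)
n_1 = (+0.1673, +0.9859)
n_2 = (-0.4221, +0.9066)
n_3 = (-0.9628, +0.2703)
n_4 = (-0.3665, -0.9304)
n_5 = (+0.6757, -0.7372)
  (0,1): δ = 122.72°  ·
  (0,2): δ = 88.12°  ·
  (0,3): δ = 38.77°  ✓
  (0,4): δ = 45.41°  ✓
  (0,5): δ = 109.42°  ·
  (1,2): δ = 145.40°  ·
  (1,3): δ = 96.05°  ·
  (1,4): δ = 11.87°  ✓
  (1,5): δ = 52.14°  ✓
  (2,3): δ = 130.65°  ·
  (2,4): δ = 46.47°  ✓
  (2,5): δ = 17.54°  ✓
  (3,4): δ = 95.82°  ·
  (3,5): δ = 31.81°  ✓
  (4,5): δ = 115.99°  ·
antipodal pairs: 7

count = 7; pairs: (0,3), (0,4), (1,4), (1,5), (2,4), (2,5), (3,5)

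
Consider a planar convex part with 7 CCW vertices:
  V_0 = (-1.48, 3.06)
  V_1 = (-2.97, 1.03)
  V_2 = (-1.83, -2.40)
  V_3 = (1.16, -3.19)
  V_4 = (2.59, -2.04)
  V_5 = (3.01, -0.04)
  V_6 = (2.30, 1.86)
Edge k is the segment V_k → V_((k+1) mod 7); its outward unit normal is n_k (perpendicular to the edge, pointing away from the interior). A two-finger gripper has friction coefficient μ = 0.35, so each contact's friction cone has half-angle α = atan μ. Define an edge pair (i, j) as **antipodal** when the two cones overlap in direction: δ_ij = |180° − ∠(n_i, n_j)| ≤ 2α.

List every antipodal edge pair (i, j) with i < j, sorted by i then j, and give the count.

count = 5; pairs: (0,3), (0,4), (1,4), (1,5), (2,6)

α = atan 0.35 = 19.29°;  2α = 38.58°
n_0 = (-0.8062, +0.5917)
n_1 = (-0.9490, -0.3154)
n_2 = (-0.2554, -0.9668)
n_3 = (+0.6267, -0.7793)
n_4 = (+0.9787, -0.2055)
n_5 = (+0.9367, +0.3500)
n_6 = (+0.3026, +0.9531)
  (0,1): δ = 125.34°  ·
  (0,2): δ = 68.52°  ·
  (0,3): δ = 14.92°  ✓
  (0,4): δ = 24.42°  ✓
  (0,5): δ = 56.77°  ·
  (0,6): δ = 108.67°  ·
  (1,2): δ = 123.18°  ·
  (1,3): δ = 69.58°  ·
  (1,4): δ = 30.24°  ✓
  (1,5): δ = 2.11°  ✓
  (1,6): δ = 54.00°  ·
  (2,3): δ = 126.39°  ·
  (2,4): δ = 87.06°  ·
  (2,5): δ = 54.71°  ·
  (2,6): δ = 2.81°  ✓
  (3,4): δ = 140.67°  ·
  (3,5): δ = 108.32°  ·
  (3,6): δ = 56.42°  ·
  (4,5): δ = 147.65°  ·
  (4,6): δ = 95.75°  ·
  (5,6): δ = 128.10°  ·
antipodal pairs: 5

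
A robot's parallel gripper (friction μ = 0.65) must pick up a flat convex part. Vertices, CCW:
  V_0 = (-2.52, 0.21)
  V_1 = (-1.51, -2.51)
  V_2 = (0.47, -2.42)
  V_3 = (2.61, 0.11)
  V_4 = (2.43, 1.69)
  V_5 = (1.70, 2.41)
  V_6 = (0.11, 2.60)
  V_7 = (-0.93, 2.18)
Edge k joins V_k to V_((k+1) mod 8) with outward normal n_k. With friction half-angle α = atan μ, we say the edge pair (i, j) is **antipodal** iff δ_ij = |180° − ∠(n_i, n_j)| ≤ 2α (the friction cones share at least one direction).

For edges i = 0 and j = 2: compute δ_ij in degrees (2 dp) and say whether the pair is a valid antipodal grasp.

δ = 60.60°, valid

α = atan 0.65 = 33.02°;  2α = 66.05°
edge 0: e_0 = (+1.01, -2.72);  n_0 = (-0.9375, -0.3481)
edge 2: e_2 = (+2.14, +2.53);  n_2 = (+0.7635, -0.6458)
∠(n_0, n_2) = 119.40°
δ = |180° − 119.40°| = 60.60°
60.60° ≤ 2α = 66.05°  →  valid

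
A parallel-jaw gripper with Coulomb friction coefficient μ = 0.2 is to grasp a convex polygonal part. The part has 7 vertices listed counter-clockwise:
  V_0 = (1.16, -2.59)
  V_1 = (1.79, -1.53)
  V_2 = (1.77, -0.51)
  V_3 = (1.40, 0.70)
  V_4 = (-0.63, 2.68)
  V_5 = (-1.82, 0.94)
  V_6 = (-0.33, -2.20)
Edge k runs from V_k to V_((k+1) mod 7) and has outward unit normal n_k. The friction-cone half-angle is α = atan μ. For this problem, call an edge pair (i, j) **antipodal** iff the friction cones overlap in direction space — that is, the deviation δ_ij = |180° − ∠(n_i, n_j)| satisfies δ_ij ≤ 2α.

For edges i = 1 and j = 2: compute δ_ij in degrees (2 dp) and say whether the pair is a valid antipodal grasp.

δ = 164.12°, invalid

α = atan 0.2 = 11.31°;  2α = 22.62°
edge 1: e_1 = (-0.02, +1.02);  n_1 = (+0.9998, +0.0196)
edge 2: e_2 = (-0.37, +1.21);  n_2 = (+0.9563, +0.2924)
∠(n_1, n_2) = 15.88°
δ = |180° − 15.88°| = 164.12°
164.12° > 2α = 22.62°  →  invalid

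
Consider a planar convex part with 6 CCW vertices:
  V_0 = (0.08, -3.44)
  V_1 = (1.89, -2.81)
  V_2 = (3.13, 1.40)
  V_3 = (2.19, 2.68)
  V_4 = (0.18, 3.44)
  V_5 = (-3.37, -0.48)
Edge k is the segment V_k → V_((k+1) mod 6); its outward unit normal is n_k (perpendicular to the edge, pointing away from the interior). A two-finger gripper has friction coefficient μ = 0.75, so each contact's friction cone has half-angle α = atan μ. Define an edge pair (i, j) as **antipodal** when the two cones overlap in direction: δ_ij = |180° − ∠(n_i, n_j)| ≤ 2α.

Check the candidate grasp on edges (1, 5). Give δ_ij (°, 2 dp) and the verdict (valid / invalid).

δ = 65.78°, valid

α = atan 0.75 = 36.87°;  2α = 73.74°
edge 1: e_1 = (+1.24, +4.21);  n_1 = (+0.9593, -0.2825)
edge 5: e_5 = (+3.45, -2.96);  n_5 = (-0.6512, -0.7589)
∠(n_1, n_5) = 114.22°
δ = |180° − 114.22°| = 65.78°
65.78° ≤ 2α = 73.74°  →  valid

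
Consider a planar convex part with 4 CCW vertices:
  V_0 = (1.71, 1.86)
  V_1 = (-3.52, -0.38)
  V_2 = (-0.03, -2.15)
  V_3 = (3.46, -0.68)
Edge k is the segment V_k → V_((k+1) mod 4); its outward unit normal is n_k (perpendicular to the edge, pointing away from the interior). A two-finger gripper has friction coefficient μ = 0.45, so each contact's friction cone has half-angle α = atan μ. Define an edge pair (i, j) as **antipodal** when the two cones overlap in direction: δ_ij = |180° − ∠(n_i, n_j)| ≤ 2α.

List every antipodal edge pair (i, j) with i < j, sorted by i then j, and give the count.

count = 2; pairs: (0,2), (1,3)

α = atan 0.45 = 24.23°;  2α = 48.46°
n_0 = (-0.3937, +0.9192)
n_1 = (-0.4523, -0.8919)
n_2 = (+0.3882, -0.9216)
n_3 = (+0.8235, +0.5674)
  (0,1): δ = 50.08°  ·
  (0,2): δ = 0.34°  ✓
  (0,3): δ = 101.38°  ·
  (1,2): δ = 130.27°  ·
  (1,3): δ = 28.54°  ✓
  (2,3): δ = 78.28°  ·
antipodal pairs: 2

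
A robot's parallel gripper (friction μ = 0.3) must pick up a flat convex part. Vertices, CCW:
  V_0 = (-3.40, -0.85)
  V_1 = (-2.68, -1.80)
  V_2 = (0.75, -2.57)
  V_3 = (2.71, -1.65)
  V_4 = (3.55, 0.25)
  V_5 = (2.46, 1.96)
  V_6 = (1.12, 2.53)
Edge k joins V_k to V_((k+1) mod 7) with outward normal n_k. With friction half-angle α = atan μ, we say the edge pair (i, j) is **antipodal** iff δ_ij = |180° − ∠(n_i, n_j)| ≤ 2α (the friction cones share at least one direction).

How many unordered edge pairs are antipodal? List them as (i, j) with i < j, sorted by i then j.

count = 5; pairs: (0,4), (0,5), (1,5), (2,6), (3,6)

α = atan 0.3 = 16.70°;  2α = 33.40°
n_0 = (-0.7970, -0.6040)
n_1 = (-0.2190, -0.9757)
n_2 = (+0.4249, -0.9052)
n_3 = (+0.9146, -0.4044)
n_4 = (+0.8433, +0.5375)
n_5 = (+0.3914, +0.9202)
n_6 = (-0.5989, +0.8008)
  (0,1): δ = 139.81°  ·
  (0,2): δ = 102.01°  ·
  (0,3): δ = 61.01°  ·
  (0,4): δ = 4.64°  ✓
  (0,5): δ = 29.80°  ✓
  (0,6): δ = 89.63°  ·
  (1,2): δ = 142.20°  ·
  (1,3): δ = 101.20°  ·
  (1,4): δ = 44.83°  ·
  (1,5): δ = 10.39°  ✓
  (1,6): δ = 49.44°  ·
  (2,3): δ = 139.00°  ·
  (2,4): δ = 82.63°  ·
  (2,5): δ = 48.19°  ·
  (2,6): δ = 11.64°  ✓
  (3,4): δ = 123.63°  ·
  (3,5): δ = 89.19°  ·
  (3,6): δ = 29.36°  ✓
  (4,5): δ = 145.56°  ·
  (4,6): δ = 85.73°  ·
  (5,6): δ = 120.17°  ·
antipodal pairs: 5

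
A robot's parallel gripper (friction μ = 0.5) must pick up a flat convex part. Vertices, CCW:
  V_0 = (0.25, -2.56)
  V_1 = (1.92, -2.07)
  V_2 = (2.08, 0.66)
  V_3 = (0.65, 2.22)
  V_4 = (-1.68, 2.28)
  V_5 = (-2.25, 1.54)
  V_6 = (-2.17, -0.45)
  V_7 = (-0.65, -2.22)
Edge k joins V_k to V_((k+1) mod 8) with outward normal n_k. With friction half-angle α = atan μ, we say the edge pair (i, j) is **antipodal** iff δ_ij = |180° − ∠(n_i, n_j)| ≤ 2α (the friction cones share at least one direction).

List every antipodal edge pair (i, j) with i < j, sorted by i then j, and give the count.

count = 10; pairs: (0,3), (0,4), (1,4), (1,5), (1,6), (2,5), (2,6), (2,7), (3,6), (3,7)

α = atan 0.5 = 26.57°;  2α = 53.13°
n_0 = (+0.2815, -0.9595)
n_1 = (+0.9983, -0.0585)
n_2 = (+0.7372, +0.6757)
n_3 = (+0.0257, +0.9997)
n_4 = (-0.7922, +0.6102)
n_5 = (-0.9992, -0.0402)
n_6 = (-0.7587, -0.6515)
n_7 = (-0.3534, -0.9355)
  (0,1): δ = 109.71°  ·
  (0,2): δ = 63.84°  ·
  (0,3): δ = 17.83°  ✓
  (0,4): δ = 36.04°  ✓
  (0,5): δ = 75.95°  ·
  (0,6): δ = 114.30°  ·
  (0,7): δ = 142.95°  ·
  (1,2): δ = 134.14°  ·
  (1,3): δ = 88.12°  ·
  (1,4): δ = 34.25°  ✓
  (1,5): δ = 5.66°  ✓
  (1,6): δ = 44.01°  ✓
  (1,7): δ = 72.66°  ·
  (2,3): δ = 133.99°  ·
  (2,4): δ = 80.12°  ·
  (2,5): δ = 40.21°  ✓
  (2,6): δ = 1.86°  ✓
  (2,7): δ = 26.79°  ✓
  (3,4): δ = 126.13°  ·
  (3,5): δ = 86.22°  ·
  (3,6): δ = 47.87°  ✓
  (3,7): δ = 19.22°  ✓
  (4,5): δ = 140.09°  ·
  (4,6): δ = 101.74°  ·
  (4,7): δ = 73.09°  ·
  (5,6): δ = 141.65°  ·
  (5,7): δ = 113.00°  ·
  (6,7): δ = 151.35°  ·
antipodal pairs: 10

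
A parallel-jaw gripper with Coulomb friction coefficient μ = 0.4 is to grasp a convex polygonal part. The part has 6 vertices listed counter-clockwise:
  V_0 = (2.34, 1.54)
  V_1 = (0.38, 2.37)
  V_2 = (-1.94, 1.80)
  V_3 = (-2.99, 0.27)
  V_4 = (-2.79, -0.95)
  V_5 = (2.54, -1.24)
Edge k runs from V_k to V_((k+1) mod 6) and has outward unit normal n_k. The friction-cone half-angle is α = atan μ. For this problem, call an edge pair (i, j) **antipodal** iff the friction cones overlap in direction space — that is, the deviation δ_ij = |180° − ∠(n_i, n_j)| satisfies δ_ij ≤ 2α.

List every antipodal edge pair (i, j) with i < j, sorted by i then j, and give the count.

α = atan 0.4 = 21.80°;  2α = 43.60°
n_0 = (+0.3899, +0.9208)
n_1 = (-0.2386, +0.9711)
n_2 = (-0.8245, +0.5658)
n_3 = (-0.9868, -0.1618)
n_4 = (-0.0543, -0.9985)
n_5 = (+0.9974, +0.0718)
  (0,1): δ = 143.25°  ·
  (0,2): δ = 101.51°  ·
  (0,3): δ = 57.74°  ·
  (0,4): δ = 19.84°  ✓
  (0,5): δ = 117.07°  ·
  (1,2): δ = 138.26°  ·
  (1,3): δ = 94.49°  ·
  (1,4): δ = 16.92°  ✓
  (1,5): δ = 80.31°  ·
  (2,3): δ = 136.23°  ·
  (2,4): δ = 58.65°  ·
  (2,5): δ = 38.58°  ✓
  (3,4): δ = 102.42°  ·
  (3,5): δ = 5.20°  ✓
  (4,5): δ = 82.77°  ·
antipodal pairs: 4

count = 4; pairs: (0,4), (1,4), (2,5), (3,5)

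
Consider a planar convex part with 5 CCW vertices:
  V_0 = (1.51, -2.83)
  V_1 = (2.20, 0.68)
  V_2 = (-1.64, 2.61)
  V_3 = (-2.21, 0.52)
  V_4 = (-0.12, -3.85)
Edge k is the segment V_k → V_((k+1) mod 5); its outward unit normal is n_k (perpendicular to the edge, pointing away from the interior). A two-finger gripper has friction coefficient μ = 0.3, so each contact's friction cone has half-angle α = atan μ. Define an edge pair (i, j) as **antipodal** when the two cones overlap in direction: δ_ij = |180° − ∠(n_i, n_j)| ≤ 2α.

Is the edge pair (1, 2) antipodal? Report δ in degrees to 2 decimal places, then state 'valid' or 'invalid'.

δ = 78.57°, invalid

α = atan 0.3 = 16.70°;  2α = 33.40°
edge 1: e_1 = (-3.84, +1.93);  n_1 = (+0.4491, +0.8935)
edge 2: e_2 = (-0.57, -2.09);  n_2 = (-0.9648, +0.2631)
∠(n_1, n_2) = 101.43°
δ = |180° − 101.43°| = 78.57°
78.57° > 2α = 33.40°  →  invalid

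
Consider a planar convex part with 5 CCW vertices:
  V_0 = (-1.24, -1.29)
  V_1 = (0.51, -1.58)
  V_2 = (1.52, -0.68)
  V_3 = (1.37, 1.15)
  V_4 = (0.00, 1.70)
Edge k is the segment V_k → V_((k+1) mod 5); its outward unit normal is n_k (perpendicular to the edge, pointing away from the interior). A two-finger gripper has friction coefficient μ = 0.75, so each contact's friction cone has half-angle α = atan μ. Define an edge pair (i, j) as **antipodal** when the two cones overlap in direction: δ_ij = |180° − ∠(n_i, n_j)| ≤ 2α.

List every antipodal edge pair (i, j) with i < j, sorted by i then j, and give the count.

count = 4; pairs: (0,3), (1,3), (1,4), (2,4)

α = atan 0.75 = 36.87°;  2α = 73.74°
n_0 = (-0.1635, -0.9865)
n_1 = (+0.6653, -0.7466)
n_2 = (+0.9967, +0.0817)
n_3 = (+0.3726, +0.9280)
n_4 = (-0.9237, +0.3831)
  (0,1): δ = 128.89°  ·
  (0,2): δ = 75.90°  ·
  (0,3): δ = 12.46°  ✓
  (0,4): δ = 76.88°  ·
  (1,2): δ = 127.02°  ·
  (1,3): δ = 63.58°  ✓
  (1,4): δ = 25.77°  ✓
  (2,3): δ = 116.56°  ·
  (2,4): δ = 27.21°  ✓
  (3,4): δ = 90.65°  ·
antipodal pairs: 4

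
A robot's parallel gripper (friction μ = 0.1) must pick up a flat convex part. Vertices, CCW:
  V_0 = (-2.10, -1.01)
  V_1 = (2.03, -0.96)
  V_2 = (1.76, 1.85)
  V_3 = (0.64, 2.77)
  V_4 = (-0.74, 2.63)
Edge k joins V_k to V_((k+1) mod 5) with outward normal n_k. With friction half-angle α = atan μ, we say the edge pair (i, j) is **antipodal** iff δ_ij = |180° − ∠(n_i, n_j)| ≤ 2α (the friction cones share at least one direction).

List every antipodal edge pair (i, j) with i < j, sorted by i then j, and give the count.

count = 1; pairs: (0,3)

α = atan 0.1 = 5.71°;  2α = 11.42°
n_0 = (+0.0121, -0.9999)
n_1 = (+0.9954, +0.0956)
n_2 = (+0.6347, +0.7727)
n_3 = (-0.1009, +0.9949)
n_4 = (-0.9368, +0.3500)
  (0,1): δ = 85.21°  ·
  (0,2): δ = 40.09°  ·
  (0,3): δ = 5.10°  ✓
  (0,4): δ = 68.82°  ·
  (1,2): δ = 134.89°  ·
  (1,3): δ = 89.70°  ·
  (1,4): δ = 25.98°  ·
  (2,3): δ = 134.81°  ·
  (2,4): δ = 71.09°  ·
  (3,4): δ = 116.28°  ·
antipodal pairs: 1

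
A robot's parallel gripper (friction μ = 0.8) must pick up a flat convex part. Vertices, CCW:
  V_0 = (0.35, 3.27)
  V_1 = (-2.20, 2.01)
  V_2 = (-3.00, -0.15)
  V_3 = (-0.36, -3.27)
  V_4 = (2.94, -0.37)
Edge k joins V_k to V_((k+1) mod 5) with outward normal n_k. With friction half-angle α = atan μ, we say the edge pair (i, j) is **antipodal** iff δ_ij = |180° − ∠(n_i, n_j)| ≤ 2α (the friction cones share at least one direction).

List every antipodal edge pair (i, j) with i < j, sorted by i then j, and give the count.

count = 5; pairs: (0,2), (0,3), (1,3), (1,4), (2,4)

α = atan 0.8 = 38.66°;  2α = 77.32°
n_0 = (-0.4430, +0.8965)
n_1 = (-0.9377, +0.3473)
n_2 = (-0.7634, -0.6459)
n_3 = (+0.6601, -0.7512)
n_4 = (+0.8148, +0.5798)
  (0,1): δ = 136.62°  ·
  (0,2): δ = 76.06°  ✓
  (0,3): δ = 15.01°  ✓
  (0,4): δ = 99.14°  ·
  (1,2): δ = 119.44°  ·
  (1,3): δ = 28.37°  ✓
  (1,4): δ = 55.76°  ✓
  (2,3): δ = 88.93°  ·
  (2,4): δ = 4.80°  ✓
  (3,4): δ = 95.88°  ·
antipodal pairs: 5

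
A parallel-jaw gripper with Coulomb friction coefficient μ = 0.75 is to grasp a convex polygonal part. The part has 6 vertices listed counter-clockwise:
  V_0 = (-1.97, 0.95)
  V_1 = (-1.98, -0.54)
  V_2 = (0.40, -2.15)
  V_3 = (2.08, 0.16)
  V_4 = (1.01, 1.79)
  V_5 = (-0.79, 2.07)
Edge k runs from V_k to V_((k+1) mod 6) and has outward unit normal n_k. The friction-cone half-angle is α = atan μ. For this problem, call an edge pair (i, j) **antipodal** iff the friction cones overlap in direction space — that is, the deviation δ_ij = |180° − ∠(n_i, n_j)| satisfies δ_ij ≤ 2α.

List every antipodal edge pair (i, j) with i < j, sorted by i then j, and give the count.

α = atan 0.75 = 36.87°;  2α = 73.74°
n_0 = (-1.0000, +0.0067)
n_1 = (-0.5603, -0.8283)
n_2 = (+0.8087, -0.5882)
n_3 = (+0.8360, +0.5488)
n_4 = (+0.1537, +0.9881)
n_5 = (-0.6884, +0.7253)
  (0,1): δ = 123.69°  ·
  (0,2): δ = 35.64°  ✓
  (0,3): δ = 33.67°  ✓
  (0,4): δ = 81.54°  ·
  (0,5): δ = 133.89°  ·
  (1,2): δ = 91.95°  ·
  (1,3): δ = 22.64°  ✓
  (1,4): δ = 25.24°  ✓
  (1,5): δ = 77.58°  ·
  (2,3): δ = 110.69°  ·
  (2,4): δ = 62.81°  ✓
  (2,5): δ = 10.47°  ✓
  (3,4): δ = 132.12°  ·
  (3,5): δ = 79.78°  ·
  (4,5): δ = 127.65°  ·
antipodal pairs: 6

count = 6; pairs: (0,2), (0,3), (1,3), (1,4), (2,4), (2,5)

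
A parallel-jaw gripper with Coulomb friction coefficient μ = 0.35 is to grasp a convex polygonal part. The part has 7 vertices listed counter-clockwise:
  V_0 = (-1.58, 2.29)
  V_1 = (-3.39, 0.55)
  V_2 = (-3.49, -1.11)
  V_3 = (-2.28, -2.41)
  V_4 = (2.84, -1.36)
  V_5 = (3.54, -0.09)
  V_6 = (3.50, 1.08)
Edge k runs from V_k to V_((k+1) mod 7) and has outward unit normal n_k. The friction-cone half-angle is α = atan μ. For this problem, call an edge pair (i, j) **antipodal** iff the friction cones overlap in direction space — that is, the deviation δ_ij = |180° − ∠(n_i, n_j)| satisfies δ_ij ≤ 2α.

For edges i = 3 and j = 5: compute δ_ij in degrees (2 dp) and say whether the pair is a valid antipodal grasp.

δ = 99.63°, invalid

α = atan 0.35 = 19.29°;  2α = 38.58°
edge 3: e_3 = (+5.12, +1.05);  n_3 = (+0.2009, -0.9796)
edge 5: e_5 = (-0.04, +1.17);  n_5 = (+0.9994, +0.0342)
∠(n_3, n_5) = 80.37°
δ = |180° − 80.37°| = 99.63°
99.63° > 2α = 38.58°  →  invalid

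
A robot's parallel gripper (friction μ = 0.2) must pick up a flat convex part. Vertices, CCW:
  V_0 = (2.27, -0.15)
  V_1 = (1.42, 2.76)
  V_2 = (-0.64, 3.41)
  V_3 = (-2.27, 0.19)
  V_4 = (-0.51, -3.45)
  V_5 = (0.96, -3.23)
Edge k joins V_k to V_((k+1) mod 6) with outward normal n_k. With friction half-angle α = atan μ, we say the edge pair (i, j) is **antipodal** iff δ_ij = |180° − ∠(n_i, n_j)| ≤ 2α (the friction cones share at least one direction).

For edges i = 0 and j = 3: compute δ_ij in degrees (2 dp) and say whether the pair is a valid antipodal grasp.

δ = 9.52°, valid

α = atan 0.2 = 11.31°;  2α = 22.62°
edge 0: e_0 = (-0.85, +2.91);  n_0 = (+0.9599, +0.2804)
edge 3: e_3 = (+1.76, -3.64);  n_3 = (-0.9003, -0.4353)
∠(n_0, n_3) = 170.48°
δ = |180° − 170.48°| = 9.52°
9.52° ≤ 2α = 22.62°  →  valid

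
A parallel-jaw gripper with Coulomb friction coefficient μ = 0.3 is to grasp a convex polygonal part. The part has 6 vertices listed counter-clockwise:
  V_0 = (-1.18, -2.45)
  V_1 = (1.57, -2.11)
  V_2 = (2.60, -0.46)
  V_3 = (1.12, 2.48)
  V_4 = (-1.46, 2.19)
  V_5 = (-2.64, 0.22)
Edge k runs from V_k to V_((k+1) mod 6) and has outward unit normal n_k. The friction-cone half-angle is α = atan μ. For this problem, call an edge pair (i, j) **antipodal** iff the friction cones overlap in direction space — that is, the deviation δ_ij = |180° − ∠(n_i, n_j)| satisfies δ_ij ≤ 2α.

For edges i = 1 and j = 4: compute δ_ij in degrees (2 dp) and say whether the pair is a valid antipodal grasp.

δ = 1.05°, valid

α = atan 0.3 = 16.70°;  2α = 33.40°
edge 1: e_1 = (+1.03, +1.65);  n_1 = (+0.8483, -0.5295)
edge 4: e_4 = (-1.18, -1.97);  n_4 = (-0.8579, +0.5139)
∠(n_1, n_4) = 178.95°
δ = |180° − 178.95°| = 1.05°
1.05° ≤ 2α = 33.40°  →  valid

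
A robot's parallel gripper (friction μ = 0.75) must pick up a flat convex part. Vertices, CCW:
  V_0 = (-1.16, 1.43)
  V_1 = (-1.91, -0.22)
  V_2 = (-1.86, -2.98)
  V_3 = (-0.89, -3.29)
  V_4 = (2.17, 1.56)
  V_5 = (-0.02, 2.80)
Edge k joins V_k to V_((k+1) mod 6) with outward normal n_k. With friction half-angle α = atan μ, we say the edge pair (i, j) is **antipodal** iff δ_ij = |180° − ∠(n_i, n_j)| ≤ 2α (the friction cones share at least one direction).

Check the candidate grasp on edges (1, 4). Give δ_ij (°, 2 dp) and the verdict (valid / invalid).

α = atan 0.75 = 36.87°;  2α = 73.74°
edge 1: e_1 = (+0.05, -2.76);  n_1 = (-0.9998, -0.0181)
edge 4: e_4 = (-2.19, +1.24);  n_4 = (+0.4927, +0.8702)
∠(n_1, n_4) = 120.56°
δ = |180° − 120.56°| = 59.44°
59.44° ≤ 2α = 73.74°  →  valid

δ = 59.44°, valid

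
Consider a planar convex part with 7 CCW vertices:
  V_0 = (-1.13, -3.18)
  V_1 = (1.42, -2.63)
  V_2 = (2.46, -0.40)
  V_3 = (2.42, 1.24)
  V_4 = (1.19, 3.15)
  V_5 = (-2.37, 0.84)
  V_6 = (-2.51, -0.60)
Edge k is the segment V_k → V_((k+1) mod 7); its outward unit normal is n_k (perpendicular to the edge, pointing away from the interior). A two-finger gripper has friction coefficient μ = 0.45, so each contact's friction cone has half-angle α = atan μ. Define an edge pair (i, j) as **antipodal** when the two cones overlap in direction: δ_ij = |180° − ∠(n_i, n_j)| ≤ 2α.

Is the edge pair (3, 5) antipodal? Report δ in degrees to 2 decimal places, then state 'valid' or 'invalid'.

δ = 38.33°, valid

α = atan 0.45 = 24.23°;  2α = 48.46°
edge 3: e_3 = (-1.23, +1.91);  n_3 = (+0.8407, +0.5414)
edge 5: e_5 = (-0.14, -1.44);  n_5 = (-0.9953, +0.0968)
∠(n_3, n_5) = 141.67°
δ = |180° − 141.67°| = 38.33°
38.33° ≤ 2α = 48.46°  →  valid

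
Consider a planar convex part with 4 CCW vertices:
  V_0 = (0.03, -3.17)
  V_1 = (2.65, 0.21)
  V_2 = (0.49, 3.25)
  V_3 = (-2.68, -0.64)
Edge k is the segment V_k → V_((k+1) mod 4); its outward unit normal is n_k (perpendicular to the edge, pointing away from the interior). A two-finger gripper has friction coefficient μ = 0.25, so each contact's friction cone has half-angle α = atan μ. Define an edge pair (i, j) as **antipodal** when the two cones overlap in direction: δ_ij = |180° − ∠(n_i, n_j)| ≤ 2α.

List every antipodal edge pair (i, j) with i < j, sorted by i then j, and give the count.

count = 2; pairs: (0,2), (1,3)

α = atan 0.25 = 14.04°;  2α = 28.07°
n_0 = (+0.7904, -0.6126)
n_1 = (+0.8152, +0.5792)
n_2 = (-0.7752, +0.6317)
n_3 = (-0.6824, -0.7310)
  (0,1): δ = 106.82°  ·
  (0,2): δ = 1.40°  ✓
  (0,3): δ = 84.75°  ·
  (1,2): δ = 74.57°  ·
  (1,3): δ = 11.57°  ✓
  (2,3): δ = 93.86°  ·
antipodal pairs: 2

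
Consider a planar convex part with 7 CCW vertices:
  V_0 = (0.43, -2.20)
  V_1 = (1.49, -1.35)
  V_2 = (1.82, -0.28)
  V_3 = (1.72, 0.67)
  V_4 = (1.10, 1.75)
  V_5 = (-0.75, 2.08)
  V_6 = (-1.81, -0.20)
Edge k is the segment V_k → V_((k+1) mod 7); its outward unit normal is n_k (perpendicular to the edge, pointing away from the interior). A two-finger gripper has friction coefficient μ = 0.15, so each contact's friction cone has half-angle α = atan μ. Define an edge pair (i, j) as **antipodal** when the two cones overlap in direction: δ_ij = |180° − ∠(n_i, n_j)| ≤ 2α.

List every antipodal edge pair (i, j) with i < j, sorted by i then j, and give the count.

count = 1; pairs: (1,5)

α = atan 0.15 = 8.53°;  2α = 17.06°
n_0 = (+0.6256, -0.7802)
n_1 = (+0.9556, -0.2947)
n_2 = (+0.9945, +0.1047)
n_3 = (+0.8673, +0.4979)
n_4 = (+0.1756, +0.9845)
n_5 = (-0.9068, +0.4216)
n_6 = (-0.6660, -0.7459)
  (0,1): δ = 145.87°  ·
  (0,2): δ = 122.72°  ·
  (0,3): δ = 98.87°  ·
  (0,4): δ = 48.84°  ·
  (0,5): δ = 26.34°  ·
  (0,6): δ = 99.51°  ·
  (1,2): δ = 156.85°  ·
  (1,3): δ = 133.00°  ·
  (1,4): δ = 82.97°  ·
  (1,5): δ = 7.79°  ✓
  (1,6): δ = 65.38°  ·
  (2,3): δ = 156.15°  ·
  (2,4): δ = 106.12°  ·
  (2,5): δ = 30.94°  ·
  (2,6): δ = 42.23°  ·
  (3,4): δ = 129.97°  ·
  (3,5): δ = 54.79°  ·
  (3,6): δ = 18.38°  ·
  (4,5): δ = 104.82°  ·
  (4,6): δ = 31.65°  ·
  (5,6): δ = 106.83°  ·
antipodal pairs: 1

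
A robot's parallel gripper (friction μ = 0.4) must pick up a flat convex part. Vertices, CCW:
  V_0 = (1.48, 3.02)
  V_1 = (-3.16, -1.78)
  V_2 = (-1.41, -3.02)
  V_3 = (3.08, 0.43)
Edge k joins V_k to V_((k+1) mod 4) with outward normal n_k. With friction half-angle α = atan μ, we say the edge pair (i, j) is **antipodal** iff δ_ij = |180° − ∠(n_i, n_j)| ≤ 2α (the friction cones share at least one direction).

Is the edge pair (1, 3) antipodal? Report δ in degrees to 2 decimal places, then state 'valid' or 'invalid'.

α = atan 0.4 = 21.80°;  2α = 43.60°
edge 1: e_1 = (+1.75, -1.24);  n_1 = (-0.5781, -0.8159)
edge 3: e_3 = (-1.60, +2.59);  n_3 = (+0.8508, +0.5256)
∠(n_1, n_3) = 157.03°
δ = |180° − 157.03°| = 22.97°
22.97° ≤ 2α = 43.60°  →  valid

δ = 22.97°, valid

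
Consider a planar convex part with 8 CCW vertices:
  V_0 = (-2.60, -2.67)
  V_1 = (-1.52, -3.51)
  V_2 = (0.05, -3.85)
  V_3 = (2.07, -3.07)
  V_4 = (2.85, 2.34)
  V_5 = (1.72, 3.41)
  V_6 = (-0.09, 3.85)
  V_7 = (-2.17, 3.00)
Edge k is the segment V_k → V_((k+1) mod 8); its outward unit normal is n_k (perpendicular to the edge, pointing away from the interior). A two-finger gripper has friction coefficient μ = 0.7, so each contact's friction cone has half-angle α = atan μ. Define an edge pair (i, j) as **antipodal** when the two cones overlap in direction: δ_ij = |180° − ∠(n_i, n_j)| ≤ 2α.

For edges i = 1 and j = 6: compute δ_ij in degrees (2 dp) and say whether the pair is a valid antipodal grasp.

δ = 34.45°, valid

α = atan 0.7 = 34.99°;  2α = 69.98°
edge 1: e_1 = (+1.57, -0.34);  n_1 = (-0.2117, -0.9773)
edge 6: e_6 = (-2.08, -0.85);  n_6 = (-0.3783, +0.9257)
∠(n_1, n_6) = 145.55°
δ = |180° − 145.55°| = 34.45°
34.45° ≤ 2α = 69.98°  →  valid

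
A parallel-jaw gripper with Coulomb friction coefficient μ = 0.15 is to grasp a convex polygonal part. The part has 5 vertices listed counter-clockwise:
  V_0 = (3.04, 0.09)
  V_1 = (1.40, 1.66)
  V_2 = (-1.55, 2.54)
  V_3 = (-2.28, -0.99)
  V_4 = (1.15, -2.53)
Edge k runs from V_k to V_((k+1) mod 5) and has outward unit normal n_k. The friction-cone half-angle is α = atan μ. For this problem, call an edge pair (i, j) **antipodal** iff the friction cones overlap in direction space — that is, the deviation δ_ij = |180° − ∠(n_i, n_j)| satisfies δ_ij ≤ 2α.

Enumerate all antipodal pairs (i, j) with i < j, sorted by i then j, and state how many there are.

α = atan 0.15 = 8.53°;  2α = 17.06°
n_0 = (+0.6915, +0.7224)
n_1 = (+0.2859, +0.9583)
n_2 = (-0.9793, +0.2025)
n_3 = (-0.4096, -0.9123)
n_4 = (+0.8110, -0.5850)
  (0,1): δ = 152.86°  ·
  (0,2): δ = 57.93°  ·
  (0,3): δ = 19.57°  ·
  (0,4): δ = 97.95°  ·
  (1,2): δ = 85.07°  ·
  (1,3): δ = 7.57°  ✓
  (1,4): δ = 70.80°  ·
  (2,3): δ = 102.50°  ·
  (2,4): δ = 24.12°  ·
  (3,4): δ = 101.63°  ·
antipodal pairs: 1

count = 1; pairs: (1,3)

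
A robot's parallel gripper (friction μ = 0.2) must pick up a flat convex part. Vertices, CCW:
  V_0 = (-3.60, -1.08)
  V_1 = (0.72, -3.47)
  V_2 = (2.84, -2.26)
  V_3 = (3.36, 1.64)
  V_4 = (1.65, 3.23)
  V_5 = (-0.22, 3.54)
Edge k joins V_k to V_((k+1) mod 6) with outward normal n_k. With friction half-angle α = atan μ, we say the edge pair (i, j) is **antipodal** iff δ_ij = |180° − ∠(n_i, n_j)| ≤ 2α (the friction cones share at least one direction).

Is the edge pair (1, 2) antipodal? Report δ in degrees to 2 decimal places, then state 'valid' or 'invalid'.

α = atan 0.2 = 11.31°;  2α = 22.62°
edge 1: e_1 = (+2.12, +1.21);  n_1 = (+0.4957, -0.8685)
edge 2: e_2 = (+0.52, +3.90);  n_2 = (+0.9912, -0.1322)
∠(n_1, n_2) = 52.69°
δ = |180° − 52.69°| = 127.31°
127.31° > 2α = 22.62°  →  invalid

δ = 127.31°, invalid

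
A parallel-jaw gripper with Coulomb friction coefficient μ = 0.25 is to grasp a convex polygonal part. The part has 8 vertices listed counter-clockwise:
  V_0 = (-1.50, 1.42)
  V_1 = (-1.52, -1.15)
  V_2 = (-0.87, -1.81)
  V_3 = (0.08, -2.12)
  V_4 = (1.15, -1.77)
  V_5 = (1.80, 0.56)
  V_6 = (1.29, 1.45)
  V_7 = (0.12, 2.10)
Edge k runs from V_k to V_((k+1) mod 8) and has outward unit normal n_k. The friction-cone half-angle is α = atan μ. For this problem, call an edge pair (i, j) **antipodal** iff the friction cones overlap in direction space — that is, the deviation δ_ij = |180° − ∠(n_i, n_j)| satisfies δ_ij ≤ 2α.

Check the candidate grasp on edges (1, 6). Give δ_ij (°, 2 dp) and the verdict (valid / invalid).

δ = 16.38°, valid

α = atan 0.25 = 14.04°;  2α = 28.07°
edge 1: e_1 = (+0.65, -0.66);  n_1 = (-0.7125, -0.7017)
edge 6: e_6 = (-1.17, +0.65);  n_6 = (+0.4856, +0.8742)
∠(n_1, n_6) = 163.62°
δ = |180° − 163.62°| = 16.38°
16.38° ≤ 2α = 28.07°  →  valid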